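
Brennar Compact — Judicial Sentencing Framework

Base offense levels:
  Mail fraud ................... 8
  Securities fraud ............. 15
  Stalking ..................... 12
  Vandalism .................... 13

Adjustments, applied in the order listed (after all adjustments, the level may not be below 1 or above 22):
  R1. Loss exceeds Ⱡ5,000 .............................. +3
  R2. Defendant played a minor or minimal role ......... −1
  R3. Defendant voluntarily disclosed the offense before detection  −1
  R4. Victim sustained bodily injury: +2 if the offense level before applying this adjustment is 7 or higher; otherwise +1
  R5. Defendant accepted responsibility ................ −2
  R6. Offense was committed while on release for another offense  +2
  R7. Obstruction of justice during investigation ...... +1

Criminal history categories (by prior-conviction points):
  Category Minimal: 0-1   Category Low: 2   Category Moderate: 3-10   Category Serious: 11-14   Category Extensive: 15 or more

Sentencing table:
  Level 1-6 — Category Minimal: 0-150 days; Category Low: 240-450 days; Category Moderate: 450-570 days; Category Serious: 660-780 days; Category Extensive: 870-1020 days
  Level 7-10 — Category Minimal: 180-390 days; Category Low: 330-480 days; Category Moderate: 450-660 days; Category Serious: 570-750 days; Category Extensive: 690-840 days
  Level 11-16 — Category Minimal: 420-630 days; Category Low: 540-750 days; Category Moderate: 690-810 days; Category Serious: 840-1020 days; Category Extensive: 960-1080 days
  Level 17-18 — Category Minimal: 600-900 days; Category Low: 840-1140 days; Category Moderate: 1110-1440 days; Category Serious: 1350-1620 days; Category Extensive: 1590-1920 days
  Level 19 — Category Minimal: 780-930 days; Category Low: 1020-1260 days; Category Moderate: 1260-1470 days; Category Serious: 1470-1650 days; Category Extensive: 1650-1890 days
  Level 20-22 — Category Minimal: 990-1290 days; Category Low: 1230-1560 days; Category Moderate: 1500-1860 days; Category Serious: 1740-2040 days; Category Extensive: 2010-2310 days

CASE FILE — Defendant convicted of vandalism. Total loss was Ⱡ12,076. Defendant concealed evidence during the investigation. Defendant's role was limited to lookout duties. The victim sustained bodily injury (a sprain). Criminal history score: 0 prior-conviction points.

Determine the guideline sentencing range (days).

600-900 days

Base offense level for vandalism: 13.
R1 applies: 13 + 3 = 16.
R2 applies: 16 − 1 = 15.
R4 applies (level before this adjustment is 15 ≥ 7, so +2): 15 + 2 = 17.
R7 applies: 17 + 1 = 18.
Final offense level: 18.
Criminal history: 0 prior points → Category Minimal (0-1).
Level 18 falls in the 17-18 band.
Grid: Level 17-18 × Category Minimal = 600-900 days.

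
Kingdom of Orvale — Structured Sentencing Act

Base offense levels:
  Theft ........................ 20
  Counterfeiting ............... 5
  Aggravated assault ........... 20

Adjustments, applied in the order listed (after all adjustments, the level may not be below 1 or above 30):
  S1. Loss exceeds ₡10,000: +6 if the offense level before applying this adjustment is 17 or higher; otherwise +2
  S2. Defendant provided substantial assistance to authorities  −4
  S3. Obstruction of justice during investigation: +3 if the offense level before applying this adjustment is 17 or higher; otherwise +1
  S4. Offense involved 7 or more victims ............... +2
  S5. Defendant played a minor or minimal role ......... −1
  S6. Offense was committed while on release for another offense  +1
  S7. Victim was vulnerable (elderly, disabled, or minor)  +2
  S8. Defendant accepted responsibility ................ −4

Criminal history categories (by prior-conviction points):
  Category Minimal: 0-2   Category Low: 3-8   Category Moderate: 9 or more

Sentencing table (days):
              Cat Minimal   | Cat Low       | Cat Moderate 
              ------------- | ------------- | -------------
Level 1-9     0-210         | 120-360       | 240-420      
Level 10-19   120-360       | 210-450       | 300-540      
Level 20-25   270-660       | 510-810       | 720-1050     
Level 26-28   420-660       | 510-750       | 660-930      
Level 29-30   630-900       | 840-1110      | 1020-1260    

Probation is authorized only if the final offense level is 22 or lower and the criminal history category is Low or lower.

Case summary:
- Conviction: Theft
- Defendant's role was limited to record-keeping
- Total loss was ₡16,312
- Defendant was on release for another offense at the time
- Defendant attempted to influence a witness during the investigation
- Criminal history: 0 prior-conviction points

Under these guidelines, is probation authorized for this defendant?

No

Base offense level for theft: 20.
S1 applies (level before this adjustment is 20 ≥ 17, so +6): 20 + 6 = 26.
S2 does not apply.
S3 applies (level before this adjustment is 26 ≥ 17, so +3): 26 + 3 = 29.
S4 does not apply.
S5 applies: 29 − 1 = 28.
S6 applies: 28 + 1 = 29.
S8 does not apply.
Final offense level: 29.
Criminal history: 0 prior points → Category Minimal (0-2).
Level 29 falls in the 29-30 band.
Grid: Level 29-30 × Category Minimal = 630-900 days.
Probation check: level 29 > 22 and category Minimal ≤ Low → not eligible.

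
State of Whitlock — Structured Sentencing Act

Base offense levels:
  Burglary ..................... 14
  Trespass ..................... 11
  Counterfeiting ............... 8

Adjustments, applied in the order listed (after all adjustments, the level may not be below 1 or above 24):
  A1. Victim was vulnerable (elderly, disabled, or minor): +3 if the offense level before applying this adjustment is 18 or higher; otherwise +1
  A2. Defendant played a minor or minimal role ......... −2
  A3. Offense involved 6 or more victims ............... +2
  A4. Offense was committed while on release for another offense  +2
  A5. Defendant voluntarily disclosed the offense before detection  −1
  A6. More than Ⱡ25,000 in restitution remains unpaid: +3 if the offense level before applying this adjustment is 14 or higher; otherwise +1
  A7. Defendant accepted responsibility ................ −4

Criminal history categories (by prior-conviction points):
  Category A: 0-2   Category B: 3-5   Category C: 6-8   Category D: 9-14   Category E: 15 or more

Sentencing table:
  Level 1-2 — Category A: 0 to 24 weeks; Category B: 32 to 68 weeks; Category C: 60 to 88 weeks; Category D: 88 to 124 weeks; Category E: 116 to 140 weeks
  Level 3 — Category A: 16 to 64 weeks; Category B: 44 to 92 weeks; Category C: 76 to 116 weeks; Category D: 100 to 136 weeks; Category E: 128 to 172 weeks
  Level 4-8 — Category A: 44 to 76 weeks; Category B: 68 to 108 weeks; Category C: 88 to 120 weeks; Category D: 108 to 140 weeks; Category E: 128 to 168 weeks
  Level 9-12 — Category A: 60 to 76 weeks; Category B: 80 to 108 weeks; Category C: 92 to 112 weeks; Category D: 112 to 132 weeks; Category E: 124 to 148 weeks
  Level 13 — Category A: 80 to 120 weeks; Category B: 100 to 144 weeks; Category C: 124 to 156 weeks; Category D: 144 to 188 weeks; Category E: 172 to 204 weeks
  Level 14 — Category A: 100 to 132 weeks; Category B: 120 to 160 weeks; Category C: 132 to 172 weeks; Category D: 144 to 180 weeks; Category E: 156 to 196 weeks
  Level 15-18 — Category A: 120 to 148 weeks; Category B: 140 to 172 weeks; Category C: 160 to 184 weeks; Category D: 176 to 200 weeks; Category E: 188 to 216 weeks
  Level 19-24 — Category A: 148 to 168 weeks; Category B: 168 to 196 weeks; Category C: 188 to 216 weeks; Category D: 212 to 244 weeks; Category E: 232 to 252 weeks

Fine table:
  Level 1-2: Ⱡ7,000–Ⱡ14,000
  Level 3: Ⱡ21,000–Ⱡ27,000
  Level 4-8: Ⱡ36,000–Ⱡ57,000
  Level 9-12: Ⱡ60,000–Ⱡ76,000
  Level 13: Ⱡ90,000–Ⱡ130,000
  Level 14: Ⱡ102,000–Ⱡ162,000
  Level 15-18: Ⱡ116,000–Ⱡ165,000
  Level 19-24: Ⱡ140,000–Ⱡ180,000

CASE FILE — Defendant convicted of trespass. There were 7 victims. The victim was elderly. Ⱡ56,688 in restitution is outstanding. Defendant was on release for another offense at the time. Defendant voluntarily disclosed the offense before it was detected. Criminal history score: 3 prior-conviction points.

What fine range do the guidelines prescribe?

Base offense level for trespass: 11.
A1 applies (level before this adjustment is 11 < 18, so +1): 11 + 1 = 12.
A3 applies: 12 + 2 = 14.
A4 applies: 14 + 2 = 16.
A5 applies: 16 − 1 = 15.
A6 applies (level before this adjustment is 15 ≥ 14, so +3): 15 + 3 = 18.
Final offense level: 18.
Level 18 falls in the 15-18 band.
Fine table: Level 15-18 → Ⱡ116,000–Ⱡ165,000.

Ⱡ116,000–Ⱡ165,000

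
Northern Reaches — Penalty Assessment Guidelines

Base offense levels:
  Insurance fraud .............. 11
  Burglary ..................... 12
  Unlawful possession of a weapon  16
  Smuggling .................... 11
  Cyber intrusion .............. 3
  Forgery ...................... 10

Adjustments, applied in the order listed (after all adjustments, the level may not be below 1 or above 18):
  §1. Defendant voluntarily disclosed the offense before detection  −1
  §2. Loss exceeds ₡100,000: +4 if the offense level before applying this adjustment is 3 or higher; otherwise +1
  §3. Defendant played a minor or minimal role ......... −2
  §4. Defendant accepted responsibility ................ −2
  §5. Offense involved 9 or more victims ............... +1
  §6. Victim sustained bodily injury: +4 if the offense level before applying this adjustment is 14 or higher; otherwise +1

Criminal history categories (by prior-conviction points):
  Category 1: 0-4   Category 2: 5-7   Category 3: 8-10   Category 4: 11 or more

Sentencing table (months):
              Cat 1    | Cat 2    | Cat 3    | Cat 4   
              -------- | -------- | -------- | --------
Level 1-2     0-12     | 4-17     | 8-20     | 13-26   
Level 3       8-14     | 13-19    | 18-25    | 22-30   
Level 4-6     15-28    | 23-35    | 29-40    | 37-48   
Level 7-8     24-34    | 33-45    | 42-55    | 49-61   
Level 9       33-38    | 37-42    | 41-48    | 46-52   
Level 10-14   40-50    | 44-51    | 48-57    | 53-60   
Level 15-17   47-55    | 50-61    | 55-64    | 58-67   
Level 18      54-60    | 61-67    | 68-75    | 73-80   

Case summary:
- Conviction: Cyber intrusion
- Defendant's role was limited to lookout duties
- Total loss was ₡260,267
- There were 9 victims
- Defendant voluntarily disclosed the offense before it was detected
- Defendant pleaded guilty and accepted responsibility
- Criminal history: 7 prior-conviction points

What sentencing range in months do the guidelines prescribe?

4-17 months

Base offense level for cyber intrusion: 3.
§1 applies: 3 − 1 = 2.
§2 applies (level before this adjustment is 2 < 3, so +1): 2 + 1 = 3.
§3 applies: 3 − 2 = 1.
§4 applies: 1 − 2 = -1.
§5 applies: -1 + 1 = 0.
Level 0 is below the minimum of 1; floored at 1.
Final offense level: 1.
Criminal history: 7 prior points → Category 2 (5-7).
Level 1 falls in the 1-2 band.
Grid: Level 1-2 × Category 2 = 4-17 months.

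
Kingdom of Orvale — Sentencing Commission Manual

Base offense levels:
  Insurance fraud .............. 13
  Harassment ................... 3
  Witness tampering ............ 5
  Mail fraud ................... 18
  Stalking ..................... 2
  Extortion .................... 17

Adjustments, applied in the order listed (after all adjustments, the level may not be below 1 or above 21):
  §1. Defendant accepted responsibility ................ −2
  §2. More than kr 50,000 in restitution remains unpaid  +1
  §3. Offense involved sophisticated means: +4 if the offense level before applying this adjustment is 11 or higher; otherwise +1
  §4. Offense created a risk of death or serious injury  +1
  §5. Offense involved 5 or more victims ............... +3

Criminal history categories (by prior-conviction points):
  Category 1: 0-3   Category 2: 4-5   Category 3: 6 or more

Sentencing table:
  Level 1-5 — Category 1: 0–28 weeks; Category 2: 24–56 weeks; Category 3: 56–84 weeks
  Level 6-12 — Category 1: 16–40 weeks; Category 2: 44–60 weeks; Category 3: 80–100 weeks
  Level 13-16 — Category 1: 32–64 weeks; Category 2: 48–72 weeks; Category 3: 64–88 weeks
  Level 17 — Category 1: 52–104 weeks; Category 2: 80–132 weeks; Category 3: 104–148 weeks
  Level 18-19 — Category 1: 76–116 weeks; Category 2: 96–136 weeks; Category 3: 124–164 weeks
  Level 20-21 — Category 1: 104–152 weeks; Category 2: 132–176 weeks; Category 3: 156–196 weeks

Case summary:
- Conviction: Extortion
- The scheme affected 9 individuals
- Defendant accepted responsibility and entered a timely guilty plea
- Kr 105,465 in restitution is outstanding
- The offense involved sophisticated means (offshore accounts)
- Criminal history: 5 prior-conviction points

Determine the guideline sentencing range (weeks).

Base offense level for extortion: 17.
§1 applies: 17 − 2 = 15.
§2 applies: 15 + 1 = 16.
§3 applies (level before this adjustment is 16 ≥ 11, so +4): 16 + 4 = 20.
§4 does not apply.
§5 applies: 20 + 3 = 23.
Level 23 exceeds the maximum of 21; capped at 21.
Final offense level: 21.
Criminal history: 5 prior points → Category 2 (4-5).
Level 21 falls in the 20-21 band.
Grid: Level 20-21 × Category 2 = 132-176 weeks.

132-176 weeks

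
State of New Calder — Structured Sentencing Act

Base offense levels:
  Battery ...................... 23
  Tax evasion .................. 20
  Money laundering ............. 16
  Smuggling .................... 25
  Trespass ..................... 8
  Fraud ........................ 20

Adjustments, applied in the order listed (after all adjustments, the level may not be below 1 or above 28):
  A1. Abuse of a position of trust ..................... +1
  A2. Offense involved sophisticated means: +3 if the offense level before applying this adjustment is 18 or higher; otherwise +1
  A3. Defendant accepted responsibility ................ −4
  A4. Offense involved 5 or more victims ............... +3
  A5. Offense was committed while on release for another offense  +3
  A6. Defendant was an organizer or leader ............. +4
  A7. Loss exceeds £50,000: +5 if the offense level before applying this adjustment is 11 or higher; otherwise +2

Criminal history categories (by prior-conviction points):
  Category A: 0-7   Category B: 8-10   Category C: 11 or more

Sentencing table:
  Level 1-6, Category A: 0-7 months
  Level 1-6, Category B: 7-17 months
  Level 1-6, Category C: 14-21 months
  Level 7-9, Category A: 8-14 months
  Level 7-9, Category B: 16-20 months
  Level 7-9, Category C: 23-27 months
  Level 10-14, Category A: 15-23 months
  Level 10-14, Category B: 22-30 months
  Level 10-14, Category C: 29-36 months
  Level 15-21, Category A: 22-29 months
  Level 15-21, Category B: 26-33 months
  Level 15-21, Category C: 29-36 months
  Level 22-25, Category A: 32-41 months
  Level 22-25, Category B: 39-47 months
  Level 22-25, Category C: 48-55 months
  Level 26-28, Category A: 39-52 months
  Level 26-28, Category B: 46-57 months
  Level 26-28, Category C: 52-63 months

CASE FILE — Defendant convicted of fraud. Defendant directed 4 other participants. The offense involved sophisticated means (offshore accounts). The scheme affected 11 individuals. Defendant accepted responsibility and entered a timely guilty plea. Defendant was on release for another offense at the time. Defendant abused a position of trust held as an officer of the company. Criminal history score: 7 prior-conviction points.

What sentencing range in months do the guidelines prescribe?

39-52 months

Base offense level for fraud: 20.
A1 applies: 20 + 1 = 21.
A2 applies (level before this adjustment is 21 ≥ 18, so +3): 21 + 3 = 24.
A3 applies: 24 − 4 = 20.
A4 applies: 20 + 3 = 23.
A5 applies: 23 + 3 = 26.
A6 applies: 26 + 4 = 30.
A7 does not apply.
Level 30 exceeds the maximum of 28; capped at 28.
Final offense level: 28.
Criminal history: 7 prior points → Category A (0-7).
Level 28 falls in the 26-28 band.
Grid: Level 26-28 × Category A = 39-52 months.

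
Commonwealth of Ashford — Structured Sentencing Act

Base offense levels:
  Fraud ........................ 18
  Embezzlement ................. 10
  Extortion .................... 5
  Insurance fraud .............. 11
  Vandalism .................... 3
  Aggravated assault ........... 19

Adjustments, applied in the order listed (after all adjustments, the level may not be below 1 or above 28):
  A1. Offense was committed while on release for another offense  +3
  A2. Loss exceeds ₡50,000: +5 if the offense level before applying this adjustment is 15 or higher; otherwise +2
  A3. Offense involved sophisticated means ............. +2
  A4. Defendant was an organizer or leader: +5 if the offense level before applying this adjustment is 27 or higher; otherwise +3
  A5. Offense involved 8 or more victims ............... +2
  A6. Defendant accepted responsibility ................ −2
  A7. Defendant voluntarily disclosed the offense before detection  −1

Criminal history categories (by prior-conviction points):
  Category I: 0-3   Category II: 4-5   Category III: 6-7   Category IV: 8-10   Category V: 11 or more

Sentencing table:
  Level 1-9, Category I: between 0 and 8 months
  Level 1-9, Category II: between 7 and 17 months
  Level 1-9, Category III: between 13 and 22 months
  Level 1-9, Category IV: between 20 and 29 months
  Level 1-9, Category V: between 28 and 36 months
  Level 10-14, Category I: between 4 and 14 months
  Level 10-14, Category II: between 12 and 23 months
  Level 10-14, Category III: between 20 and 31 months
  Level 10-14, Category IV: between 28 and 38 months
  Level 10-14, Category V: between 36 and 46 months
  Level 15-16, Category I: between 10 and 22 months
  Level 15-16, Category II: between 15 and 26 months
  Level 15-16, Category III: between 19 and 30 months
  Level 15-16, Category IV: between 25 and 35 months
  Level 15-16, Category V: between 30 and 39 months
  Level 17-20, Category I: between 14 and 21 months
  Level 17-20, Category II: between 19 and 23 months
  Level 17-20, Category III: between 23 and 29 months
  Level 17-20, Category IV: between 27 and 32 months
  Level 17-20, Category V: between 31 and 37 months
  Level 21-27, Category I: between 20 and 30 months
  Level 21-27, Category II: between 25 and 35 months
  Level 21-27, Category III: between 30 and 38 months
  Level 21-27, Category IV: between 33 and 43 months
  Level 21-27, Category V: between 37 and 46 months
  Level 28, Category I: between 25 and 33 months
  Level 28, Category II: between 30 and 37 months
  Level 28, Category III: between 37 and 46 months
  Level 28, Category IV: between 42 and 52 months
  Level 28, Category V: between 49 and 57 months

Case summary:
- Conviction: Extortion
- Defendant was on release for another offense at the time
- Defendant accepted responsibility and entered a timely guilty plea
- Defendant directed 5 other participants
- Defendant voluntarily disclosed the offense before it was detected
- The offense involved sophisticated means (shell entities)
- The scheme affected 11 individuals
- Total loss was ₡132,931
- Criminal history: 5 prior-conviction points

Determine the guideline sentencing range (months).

Base offense level for extortion: 5.
A1 applies: 5 + 3 = 8.
A2 applies (level before this adjustment is 8 < 15, so +2): 8 + 2 = 10.
A3 applies: 10 + 2 = 12.
A4 applies (level before this adjustment is 12 < 27, so +3): 12 + 3 = 15.
A5 applies: 15 + 2 = 17.
A6 applies: 17 − 2 = 15.
A7 applies: 15 − 1 = 14.
Final offense level: 14.
Criminal history: 5 prior points → Category II (4-5).
Level 14 falls in the 10-14 band.
Grid: Level 10-14 × Category II = 12-23 months.

12-23 months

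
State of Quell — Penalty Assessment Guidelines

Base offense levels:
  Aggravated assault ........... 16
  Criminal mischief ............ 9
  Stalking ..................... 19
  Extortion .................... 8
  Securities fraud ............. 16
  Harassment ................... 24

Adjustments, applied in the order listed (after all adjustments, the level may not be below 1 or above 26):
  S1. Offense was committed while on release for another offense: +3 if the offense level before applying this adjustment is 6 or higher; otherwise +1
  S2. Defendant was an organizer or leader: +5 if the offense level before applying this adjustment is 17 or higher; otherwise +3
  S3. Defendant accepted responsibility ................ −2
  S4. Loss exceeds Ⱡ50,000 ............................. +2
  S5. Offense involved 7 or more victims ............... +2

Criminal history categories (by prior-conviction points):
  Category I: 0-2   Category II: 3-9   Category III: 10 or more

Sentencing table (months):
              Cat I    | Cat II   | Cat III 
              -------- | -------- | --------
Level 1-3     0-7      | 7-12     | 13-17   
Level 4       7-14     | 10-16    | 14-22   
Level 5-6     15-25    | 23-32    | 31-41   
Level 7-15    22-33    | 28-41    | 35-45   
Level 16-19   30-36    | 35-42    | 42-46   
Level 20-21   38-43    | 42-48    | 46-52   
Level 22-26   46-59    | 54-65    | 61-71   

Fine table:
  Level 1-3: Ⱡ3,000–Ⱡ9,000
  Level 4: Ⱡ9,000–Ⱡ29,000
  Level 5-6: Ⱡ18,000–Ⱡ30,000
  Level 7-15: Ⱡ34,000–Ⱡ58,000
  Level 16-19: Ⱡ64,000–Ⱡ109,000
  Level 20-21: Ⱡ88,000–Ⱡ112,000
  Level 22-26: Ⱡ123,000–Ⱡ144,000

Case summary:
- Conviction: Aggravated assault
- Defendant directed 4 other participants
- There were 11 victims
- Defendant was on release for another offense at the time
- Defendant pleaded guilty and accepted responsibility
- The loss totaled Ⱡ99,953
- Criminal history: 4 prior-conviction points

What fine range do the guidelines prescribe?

Base offense level for aggravated assault: 16.
S1 applies (level before this adjustment is 16 ≥ 6, so +3): 16 + 3 = 19.
S2 applies (level before this adjustment is 19 ≥ 17, so +5): 19 + 5 = 24.
S3 applies: 24 − 2 = 22.
S4 applies: 22 + 2 = 24.
S5 applies: 24 + 2 = 26.
Final offense level: 26.
Level 26 falls in the 22-26 band.
Fine table: Level 22-26 → Ⱡ123,000–Ⱡ144,000.

Ⱡ123,000–Ⱡ144,000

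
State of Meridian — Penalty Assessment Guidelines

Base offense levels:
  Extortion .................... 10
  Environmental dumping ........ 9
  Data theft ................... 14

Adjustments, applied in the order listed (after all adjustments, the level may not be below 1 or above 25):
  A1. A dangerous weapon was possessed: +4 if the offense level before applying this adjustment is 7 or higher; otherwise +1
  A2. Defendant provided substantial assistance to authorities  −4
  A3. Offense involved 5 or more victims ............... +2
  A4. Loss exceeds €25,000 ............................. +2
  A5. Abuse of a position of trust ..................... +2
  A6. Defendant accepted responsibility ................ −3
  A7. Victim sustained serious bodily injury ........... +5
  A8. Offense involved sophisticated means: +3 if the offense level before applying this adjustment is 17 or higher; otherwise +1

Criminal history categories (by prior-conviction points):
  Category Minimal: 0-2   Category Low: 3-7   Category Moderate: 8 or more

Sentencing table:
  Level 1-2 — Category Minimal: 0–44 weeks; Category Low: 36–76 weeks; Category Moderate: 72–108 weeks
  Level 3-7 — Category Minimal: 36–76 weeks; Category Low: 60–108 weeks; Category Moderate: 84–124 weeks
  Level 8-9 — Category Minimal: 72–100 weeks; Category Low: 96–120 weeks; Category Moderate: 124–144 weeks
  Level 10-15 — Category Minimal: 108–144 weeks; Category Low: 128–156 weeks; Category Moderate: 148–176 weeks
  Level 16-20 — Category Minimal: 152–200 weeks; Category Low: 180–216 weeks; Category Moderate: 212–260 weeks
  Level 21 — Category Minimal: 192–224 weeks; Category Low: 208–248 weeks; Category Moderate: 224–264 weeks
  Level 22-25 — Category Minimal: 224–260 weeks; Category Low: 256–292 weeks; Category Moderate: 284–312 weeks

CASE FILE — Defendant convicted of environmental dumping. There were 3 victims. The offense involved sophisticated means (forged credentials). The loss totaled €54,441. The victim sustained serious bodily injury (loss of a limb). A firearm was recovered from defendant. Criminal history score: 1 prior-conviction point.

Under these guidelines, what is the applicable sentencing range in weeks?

224-260 weeks

Base offense level for environmental dumping: 9.
A1 applies (level before this adjustment is 9 ≥ 7, so +4): 9 + 4 = 13.
A2 does not apply.
A3 does not apply.
A4 applies: 13 + 2 = 15.
A5 does not apply.
A6 does not apply.
A7 applies: 15 + 5 = 20.
A8 applies (level before this adjustment is 20 ≥ 17, so +3): 20 + 3 = 23.
Final offense level: 23.
Criminal history: 1 prior point → Category Minimal (0-2).
Level 23 falls in the 22-25 band.
Grid: Level 22-25 × Category Minimal = 224-260 weeks.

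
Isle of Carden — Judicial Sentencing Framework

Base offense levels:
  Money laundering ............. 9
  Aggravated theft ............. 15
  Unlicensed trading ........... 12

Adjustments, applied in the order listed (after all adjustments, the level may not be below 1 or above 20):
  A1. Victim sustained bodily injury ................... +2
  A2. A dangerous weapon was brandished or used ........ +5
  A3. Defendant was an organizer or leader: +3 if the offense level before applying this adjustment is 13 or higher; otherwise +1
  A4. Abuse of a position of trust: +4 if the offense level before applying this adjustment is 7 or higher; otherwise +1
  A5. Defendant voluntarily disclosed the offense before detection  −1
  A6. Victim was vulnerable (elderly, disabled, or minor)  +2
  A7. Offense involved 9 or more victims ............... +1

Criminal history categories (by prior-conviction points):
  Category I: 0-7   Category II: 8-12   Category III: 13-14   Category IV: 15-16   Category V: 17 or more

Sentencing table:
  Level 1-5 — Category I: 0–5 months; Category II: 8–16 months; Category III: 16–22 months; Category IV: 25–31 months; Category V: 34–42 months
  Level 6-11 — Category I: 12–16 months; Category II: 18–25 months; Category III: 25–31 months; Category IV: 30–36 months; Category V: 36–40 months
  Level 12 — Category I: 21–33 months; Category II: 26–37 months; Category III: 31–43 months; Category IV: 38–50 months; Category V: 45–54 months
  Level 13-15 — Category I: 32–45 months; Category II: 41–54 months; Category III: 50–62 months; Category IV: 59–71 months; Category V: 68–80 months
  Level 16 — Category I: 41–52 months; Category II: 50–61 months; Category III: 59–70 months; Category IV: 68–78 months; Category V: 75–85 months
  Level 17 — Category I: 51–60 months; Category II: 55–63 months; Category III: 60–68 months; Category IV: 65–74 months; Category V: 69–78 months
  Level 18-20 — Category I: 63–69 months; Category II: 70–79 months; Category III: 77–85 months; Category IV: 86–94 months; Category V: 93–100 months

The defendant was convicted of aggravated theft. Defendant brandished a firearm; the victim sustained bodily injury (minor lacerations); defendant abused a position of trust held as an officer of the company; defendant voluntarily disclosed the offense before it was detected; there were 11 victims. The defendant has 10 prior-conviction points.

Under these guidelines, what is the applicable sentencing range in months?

70-79 months

Base offense level for aggravated theft: 15.
A1 applies: 15 + 2 = 17.
A2 applies: 17 + 5 = 22.
A4 applies (level before this adjustment is 22 ≥ 7, so +4): 22 + 4 = 26.
A5 applies: 26 − 1 = 25.
A7 applies: 25 + 1 = 26.
Level 26 exceeds the maximum of 20; capped at 20.
Final offense level: 20.
Criminal history: 10 prior points → Category II (8-12).
Level 20 falls in the 18-20 band.
Grid: Level 18-20 × Category II = 70-79 months.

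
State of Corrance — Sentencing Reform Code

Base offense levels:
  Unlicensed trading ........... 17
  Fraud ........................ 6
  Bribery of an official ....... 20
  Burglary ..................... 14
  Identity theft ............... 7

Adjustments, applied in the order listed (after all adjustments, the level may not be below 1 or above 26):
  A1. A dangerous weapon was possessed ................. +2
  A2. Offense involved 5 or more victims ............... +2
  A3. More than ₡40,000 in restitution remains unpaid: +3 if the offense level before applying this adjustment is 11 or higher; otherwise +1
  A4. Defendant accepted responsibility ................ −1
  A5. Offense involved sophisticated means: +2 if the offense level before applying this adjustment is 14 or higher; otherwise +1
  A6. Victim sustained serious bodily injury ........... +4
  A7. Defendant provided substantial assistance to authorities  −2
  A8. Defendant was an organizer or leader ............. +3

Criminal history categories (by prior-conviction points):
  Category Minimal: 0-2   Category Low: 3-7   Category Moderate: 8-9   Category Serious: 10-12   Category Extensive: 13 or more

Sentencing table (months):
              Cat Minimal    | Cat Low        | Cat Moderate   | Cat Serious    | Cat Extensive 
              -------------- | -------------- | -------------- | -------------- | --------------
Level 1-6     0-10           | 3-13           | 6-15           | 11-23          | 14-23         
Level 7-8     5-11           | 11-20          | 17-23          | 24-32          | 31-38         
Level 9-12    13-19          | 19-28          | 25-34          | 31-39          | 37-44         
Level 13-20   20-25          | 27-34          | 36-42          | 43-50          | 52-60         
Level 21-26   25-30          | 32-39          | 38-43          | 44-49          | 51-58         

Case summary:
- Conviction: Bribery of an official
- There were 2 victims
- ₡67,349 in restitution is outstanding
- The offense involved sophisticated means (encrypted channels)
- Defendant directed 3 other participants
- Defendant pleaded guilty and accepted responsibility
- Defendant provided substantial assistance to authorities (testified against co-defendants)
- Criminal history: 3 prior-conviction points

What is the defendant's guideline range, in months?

32-39 months

Base offense level for bribery of an official: 20.
A1 does not apply.
A2 does not apply.
A3 applies (level before this adjustment is 20 ≥ 11, so +3): 20 + 3 = 23.
A4 applies: 23 − 1 = 22.
A5 applies (level before this adjustment is 22 ≥ 14, so +2): 22 + 2 = 24.
A7 applies: 24 − 2 = 22.
A8 applies: 22 + 3 = 25.
Final offense level: 25.
Criminal history: 3 prior points → Category Low (3-7).
Level 25 falls in the 21-26 band.
Grid: Level 21-26 × Category Low = 32-39 months.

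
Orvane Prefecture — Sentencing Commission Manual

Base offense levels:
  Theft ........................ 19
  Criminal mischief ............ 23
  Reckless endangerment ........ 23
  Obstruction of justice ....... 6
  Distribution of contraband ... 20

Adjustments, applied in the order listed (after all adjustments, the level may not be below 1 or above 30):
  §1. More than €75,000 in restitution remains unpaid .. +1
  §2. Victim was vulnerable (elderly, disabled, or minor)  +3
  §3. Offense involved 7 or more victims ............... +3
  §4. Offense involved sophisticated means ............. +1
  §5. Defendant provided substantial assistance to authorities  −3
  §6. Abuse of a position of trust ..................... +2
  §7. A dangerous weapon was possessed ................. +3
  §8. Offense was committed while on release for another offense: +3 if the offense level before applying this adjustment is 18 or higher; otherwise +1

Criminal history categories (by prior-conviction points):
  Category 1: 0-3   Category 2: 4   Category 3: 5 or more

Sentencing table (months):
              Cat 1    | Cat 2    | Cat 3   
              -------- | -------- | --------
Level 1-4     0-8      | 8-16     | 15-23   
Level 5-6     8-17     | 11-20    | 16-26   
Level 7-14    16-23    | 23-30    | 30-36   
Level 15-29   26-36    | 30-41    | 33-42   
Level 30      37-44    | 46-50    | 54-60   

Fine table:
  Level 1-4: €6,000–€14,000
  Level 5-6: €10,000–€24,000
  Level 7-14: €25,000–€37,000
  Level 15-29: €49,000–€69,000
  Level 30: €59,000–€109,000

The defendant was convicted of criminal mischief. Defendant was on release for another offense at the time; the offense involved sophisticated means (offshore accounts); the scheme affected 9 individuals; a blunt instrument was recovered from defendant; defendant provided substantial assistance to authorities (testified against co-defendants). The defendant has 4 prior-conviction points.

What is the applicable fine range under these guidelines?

€59,000–€109,000

Base offense level for criminal mischief: 23.
§1 does not apply.
§3 applies: 23 + 3 = 26.
§4 applies: 26 + 1 = 27.
§5 applies: 27 − 3 = 24.
§6 does not apply.
§7 applies: 24 + 3 = 27.
§8 applies (level before this adjustment is 27 ≥ 18, so +3): 27 + 3 = 30.
Final offense level: 30.
Level 30 falls in the 30 band.
Fine table: Level 30 → €59,000–€109,000.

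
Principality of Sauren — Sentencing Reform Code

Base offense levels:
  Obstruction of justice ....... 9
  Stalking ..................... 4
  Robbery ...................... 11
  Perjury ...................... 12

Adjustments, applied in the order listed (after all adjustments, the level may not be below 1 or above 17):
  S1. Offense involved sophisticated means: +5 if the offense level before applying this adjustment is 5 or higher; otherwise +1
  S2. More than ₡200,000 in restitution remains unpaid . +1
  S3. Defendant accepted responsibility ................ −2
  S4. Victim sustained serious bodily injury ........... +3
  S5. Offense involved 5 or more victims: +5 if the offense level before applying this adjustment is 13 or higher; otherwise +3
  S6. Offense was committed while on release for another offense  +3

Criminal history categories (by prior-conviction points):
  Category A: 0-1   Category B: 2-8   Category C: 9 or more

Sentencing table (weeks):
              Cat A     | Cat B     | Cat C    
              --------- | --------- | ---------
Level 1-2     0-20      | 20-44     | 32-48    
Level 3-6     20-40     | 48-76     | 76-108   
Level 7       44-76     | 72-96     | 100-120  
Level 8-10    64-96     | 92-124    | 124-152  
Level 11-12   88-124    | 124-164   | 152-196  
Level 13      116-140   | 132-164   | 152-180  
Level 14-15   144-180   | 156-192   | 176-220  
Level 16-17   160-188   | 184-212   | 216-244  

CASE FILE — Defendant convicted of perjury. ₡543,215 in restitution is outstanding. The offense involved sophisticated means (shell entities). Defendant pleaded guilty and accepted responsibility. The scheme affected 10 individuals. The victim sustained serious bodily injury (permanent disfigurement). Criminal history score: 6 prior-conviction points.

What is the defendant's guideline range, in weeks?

184-212 weeks

Base offense level for perjury: 12.
S1 applies (level before this adjustment is 12 ≥ 5, so +5): 12 + 5 = 17.
S2 applies: 17 + 1 = 18.
S3 applies: 18 − 2 = 16.
S4 applies: 16 + 3 = 19.
S5 applies (level before this adjustment is 19 ≥ 13, so +5): 19 + 5 = 24.
S6 does not apply.
Level 24 exceeds the maximum of 17; capped at 17.
Final offense level: 17.
Criminal history: 6 prior points → Category B (2-8).
Level 17 falls in the 16-17 band.
Grid: Level 16-17 × Category B = 184-212 weeks.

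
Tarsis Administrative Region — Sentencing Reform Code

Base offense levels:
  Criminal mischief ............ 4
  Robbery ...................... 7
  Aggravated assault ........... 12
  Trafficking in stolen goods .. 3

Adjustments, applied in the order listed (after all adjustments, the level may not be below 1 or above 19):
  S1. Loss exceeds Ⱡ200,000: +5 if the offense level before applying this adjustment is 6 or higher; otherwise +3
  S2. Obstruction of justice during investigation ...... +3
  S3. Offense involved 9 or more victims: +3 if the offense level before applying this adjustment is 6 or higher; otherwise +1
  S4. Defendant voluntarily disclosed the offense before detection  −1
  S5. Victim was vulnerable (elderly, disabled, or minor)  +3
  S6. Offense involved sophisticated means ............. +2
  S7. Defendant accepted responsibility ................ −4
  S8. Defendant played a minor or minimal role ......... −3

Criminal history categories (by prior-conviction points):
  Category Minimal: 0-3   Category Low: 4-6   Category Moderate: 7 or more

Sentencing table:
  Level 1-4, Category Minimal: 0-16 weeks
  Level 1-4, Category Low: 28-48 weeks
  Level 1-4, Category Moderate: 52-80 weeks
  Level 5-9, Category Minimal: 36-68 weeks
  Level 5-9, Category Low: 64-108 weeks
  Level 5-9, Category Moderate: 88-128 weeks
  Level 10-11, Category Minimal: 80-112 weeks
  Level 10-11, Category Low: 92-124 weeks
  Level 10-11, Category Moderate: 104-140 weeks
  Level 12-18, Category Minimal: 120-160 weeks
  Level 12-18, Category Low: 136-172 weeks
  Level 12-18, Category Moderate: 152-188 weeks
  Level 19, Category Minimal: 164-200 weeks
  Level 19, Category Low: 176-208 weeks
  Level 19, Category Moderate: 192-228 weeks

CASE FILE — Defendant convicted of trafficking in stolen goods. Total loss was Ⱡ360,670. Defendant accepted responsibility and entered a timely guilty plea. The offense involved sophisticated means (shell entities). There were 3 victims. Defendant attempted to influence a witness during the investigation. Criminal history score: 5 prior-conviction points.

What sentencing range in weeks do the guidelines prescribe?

64-108 weeks

Base offense level for trafficking in stolen goods: 3.
S1 applies (level before this adjustment is 3 < 6, so +3): 3 + 3 = 6.
S2 applies: 6 + 3 = 9.
S3 does not apply.
S4 does not apply.
S5 does not apply.
S6 applies: 9 + 2 = 11.
S7 applies: 11 − 4 = 7.
Final offense level: 7.
Criminal history: 5 prior points → Category Low (4-6).
Level 7 falls in the 5-9 band.
Grid: Level 5-9 × Category Low = 64-108 weeks.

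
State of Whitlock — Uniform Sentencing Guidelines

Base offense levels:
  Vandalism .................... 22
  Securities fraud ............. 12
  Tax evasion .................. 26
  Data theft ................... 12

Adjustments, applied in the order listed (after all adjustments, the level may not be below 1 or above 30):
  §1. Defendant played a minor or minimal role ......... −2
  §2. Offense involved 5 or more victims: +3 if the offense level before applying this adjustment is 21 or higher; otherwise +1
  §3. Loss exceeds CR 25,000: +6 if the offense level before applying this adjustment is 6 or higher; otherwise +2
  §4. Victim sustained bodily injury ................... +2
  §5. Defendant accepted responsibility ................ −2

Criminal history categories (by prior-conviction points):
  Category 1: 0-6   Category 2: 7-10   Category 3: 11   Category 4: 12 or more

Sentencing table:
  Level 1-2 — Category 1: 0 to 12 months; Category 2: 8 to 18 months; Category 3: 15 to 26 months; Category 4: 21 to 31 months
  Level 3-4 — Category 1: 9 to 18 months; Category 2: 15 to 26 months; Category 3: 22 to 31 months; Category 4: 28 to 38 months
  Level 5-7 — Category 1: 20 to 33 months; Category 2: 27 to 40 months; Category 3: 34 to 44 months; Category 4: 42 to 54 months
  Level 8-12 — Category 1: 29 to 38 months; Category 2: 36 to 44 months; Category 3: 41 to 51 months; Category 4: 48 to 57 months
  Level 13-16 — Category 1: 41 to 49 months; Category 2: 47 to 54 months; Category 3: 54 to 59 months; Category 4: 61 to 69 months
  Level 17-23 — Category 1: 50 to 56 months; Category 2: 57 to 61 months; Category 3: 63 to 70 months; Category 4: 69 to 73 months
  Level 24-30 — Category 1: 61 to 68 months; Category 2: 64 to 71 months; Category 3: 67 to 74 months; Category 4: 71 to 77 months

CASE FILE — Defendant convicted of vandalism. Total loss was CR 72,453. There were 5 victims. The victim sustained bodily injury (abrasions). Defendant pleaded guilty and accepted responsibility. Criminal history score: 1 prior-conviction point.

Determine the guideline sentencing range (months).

Base offense level for vandalism: 22.
§1 does not apply.
§2 applies (level before this adjustment is 22 ≥ 21, so +3): 22 + 3 = 25.
§3 applies (level before this adjustment is 25 ≥ 6, so +6): 25 + 6 = 31.
§4 applies: 31 + 2 = 33.
§5 applies: 33 − 2 = 31.
Level 31 exceeds the maximum of 30; capped at 30.
Final offense level: 30.
Criminal history: 1 prior point → Category 1 (0-6).
Level 30 falls in the 24-30 band.
Grid: Level 24-30 × Category 1 = 61-68 months.

61-68 months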